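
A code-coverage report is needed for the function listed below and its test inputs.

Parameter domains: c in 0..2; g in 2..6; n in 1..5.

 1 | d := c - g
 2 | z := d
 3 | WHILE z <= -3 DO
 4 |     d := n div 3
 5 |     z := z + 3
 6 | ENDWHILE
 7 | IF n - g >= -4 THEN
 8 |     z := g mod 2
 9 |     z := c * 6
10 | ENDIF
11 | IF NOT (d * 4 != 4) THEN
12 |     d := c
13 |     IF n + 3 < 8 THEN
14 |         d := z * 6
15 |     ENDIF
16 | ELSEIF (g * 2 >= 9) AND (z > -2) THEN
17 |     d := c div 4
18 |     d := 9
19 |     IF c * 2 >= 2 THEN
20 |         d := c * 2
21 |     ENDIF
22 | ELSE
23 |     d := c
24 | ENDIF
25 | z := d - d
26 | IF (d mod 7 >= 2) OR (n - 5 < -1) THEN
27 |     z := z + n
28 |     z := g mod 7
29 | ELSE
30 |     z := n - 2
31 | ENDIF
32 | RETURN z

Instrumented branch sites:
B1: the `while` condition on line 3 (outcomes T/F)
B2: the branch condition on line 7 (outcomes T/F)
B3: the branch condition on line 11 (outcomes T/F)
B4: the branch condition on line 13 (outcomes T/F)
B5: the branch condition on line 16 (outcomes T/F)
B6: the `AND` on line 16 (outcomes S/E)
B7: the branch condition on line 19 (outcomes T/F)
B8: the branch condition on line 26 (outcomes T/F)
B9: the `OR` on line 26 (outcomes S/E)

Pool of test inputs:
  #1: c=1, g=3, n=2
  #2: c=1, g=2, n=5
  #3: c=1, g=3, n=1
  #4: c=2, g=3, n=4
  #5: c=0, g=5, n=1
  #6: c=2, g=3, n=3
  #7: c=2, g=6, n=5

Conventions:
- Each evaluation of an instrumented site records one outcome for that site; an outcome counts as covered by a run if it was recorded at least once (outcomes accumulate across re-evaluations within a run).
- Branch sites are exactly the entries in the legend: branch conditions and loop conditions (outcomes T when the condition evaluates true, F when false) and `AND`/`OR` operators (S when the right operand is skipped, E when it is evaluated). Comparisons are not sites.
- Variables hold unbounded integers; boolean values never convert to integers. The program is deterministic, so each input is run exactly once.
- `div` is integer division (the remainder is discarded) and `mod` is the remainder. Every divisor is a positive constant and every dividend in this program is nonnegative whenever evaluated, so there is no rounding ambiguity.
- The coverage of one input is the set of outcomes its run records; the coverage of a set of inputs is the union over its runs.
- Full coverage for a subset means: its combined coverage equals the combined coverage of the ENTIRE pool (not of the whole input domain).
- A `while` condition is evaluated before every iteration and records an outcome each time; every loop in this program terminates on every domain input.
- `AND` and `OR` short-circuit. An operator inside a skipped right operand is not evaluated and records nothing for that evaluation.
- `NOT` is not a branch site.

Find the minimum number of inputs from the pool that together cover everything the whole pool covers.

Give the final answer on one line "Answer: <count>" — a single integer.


run #1 (c=1, g=3, n=2) runs B1->F, B2->T, B3->F, B6->S, B5->F, B9->E, B8->T; records B1=F, B2=T, B3=F, B5=F, B6=S, B8=T, B9=E
run #2 (c=1, g=2, n=5) runs B1->F, B2->T, B3->F, B6->S, B5->F, B9->E, B8->F; records B1=F, B2=T, B3=F, B5=F, B6=S, B8=F, B9=E
run #3 (c=1, g=3, n=1) runs B1->F, B2->T, B3->F, B6->S, B5->F, B9->E, B8->T; records B1=F, B2=T, B3=F, B5=F, B6=S, B8=T, B9=E
run #4 (c=2, g=3, n=4) runs B1->F, B2->T, B3->F, B6->S, B5->F, B9->S, B8->T; records B1=F, B2=T, B3=F, B5=F, B6=S, B8=T, B9=S
run #5 (c=0, g=5, n=1) runs B1->T, B1->F, B2->T, B3->F, B6->E, B5->T, B7->F, B9->S, B8->T; records B1=T, B1=F, B2=T, B3=F, B5=T, B6=E, B7=F, B8=T, B9=S
run #6 (c=2, g=3, n=3) runs B1->F, B2->T, B3->F, B6->S, B5->F, B9->S, B8->T; records B1=F, B2=T, B3=F, B5=F, B6=S, B8=T, B9=S
run #7 (c=2, g=6, n=5) runs B1->T, B1->F, B2->T, B3->T, B4->F, B9->S, B8->T; records B1=T, B1=F, B2=T, B3=T, B4=F, B8=T, B9=S
union over all inputs: B1=T, B1=F, B2=T, B3=T, B3=F, B4=F, B5=T, B5=F, B6=S, B6=E, B7=F, B8=T, B8=F, B9=S, B9=E (15 outcomes)
size 1 is not enough: best union over all size-1 subsets is 9/15
size 2 is not enough: best union over all size-2 subsets is 13/15
size 3: inputs {2, 5, 7} cover all 15 outcomes, and no lexicographically smaller subset of this size does
Answer: 3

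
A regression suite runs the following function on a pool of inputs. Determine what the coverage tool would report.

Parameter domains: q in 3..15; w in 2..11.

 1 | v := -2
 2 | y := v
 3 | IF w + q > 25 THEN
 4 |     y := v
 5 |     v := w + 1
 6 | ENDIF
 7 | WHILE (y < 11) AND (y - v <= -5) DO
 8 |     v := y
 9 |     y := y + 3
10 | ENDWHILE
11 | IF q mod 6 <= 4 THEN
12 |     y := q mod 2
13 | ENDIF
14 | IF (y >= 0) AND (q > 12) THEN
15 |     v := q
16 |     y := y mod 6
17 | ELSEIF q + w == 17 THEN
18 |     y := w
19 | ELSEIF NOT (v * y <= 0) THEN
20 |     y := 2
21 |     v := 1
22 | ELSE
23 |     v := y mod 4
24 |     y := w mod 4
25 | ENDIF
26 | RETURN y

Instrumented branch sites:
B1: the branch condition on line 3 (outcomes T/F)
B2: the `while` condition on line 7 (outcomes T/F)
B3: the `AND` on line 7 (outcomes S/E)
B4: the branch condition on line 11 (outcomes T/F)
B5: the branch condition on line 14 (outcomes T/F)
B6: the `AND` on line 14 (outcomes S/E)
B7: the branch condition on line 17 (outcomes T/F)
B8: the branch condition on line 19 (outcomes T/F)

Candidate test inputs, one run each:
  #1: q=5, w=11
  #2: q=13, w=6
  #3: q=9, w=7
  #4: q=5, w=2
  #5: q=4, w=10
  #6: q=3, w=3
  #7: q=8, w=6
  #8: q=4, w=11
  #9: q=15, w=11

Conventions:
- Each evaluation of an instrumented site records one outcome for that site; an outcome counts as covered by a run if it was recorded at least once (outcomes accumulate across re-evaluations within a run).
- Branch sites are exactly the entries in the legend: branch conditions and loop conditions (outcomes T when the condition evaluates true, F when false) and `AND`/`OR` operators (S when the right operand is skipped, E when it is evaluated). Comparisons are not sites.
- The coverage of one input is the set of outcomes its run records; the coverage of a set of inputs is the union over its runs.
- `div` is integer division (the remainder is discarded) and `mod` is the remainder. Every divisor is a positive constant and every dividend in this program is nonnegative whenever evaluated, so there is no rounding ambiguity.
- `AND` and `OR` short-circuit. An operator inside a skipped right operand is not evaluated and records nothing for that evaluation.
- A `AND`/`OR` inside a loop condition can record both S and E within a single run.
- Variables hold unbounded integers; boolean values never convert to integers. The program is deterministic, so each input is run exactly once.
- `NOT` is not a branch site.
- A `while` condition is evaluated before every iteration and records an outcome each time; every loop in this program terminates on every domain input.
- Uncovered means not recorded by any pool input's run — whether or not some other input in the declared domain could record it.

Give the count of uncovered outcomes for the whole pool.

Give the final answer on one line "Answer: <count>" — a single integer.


input #1 (q=5, w=11): covers B1=F, B2=F, B3=E, B4=F, B5=F, B6=S, B7=F, B8=T
input #2 (q=13, w=6): covers B1=F, B2=F, B3=E, B4=T, B5=T, B6=E
input #3 (q=9, w=7): covers B1=F, B2=F, B3=E, B4=T, B5=F, B6=E, B7=F, B8=F
input #4 (q=5, w=2): covers B1=F, B2=F, B3=E, B4=F, B5=F, B6=S, B7=F, B8=T
input #5 (q=4, w=10): covers B1=F, B2=F, B3=E, B4=T, B5=F, B6=E, B7=F, B8=F
input #6 (q=3, w=3): covers B1=F, B2=F, B3=E, B4=T, B5=F, B6=E, B7=F, B8=F
input #7 (q=8, w=6): covers B1=F, B2=F, B3=E, B4=T, B5=F, B6=E, B7=F, B8=F
input #8 (q=4, w=11): covers B1=F, B2=F, B3=E, B4=T, B5=F, B6=E, B7=F, B8=F
input #9 (q=15, w=11): covers B1=T, B2=T, B2=F, B3=E, B4=T, B5=T, B6=E
union over the pool: B1=T, B1=F, B2=T, B2=F, B3=E, B4=T, B4=F, B5=T, B5=F, B6=S, B6=E, B7=F, B8=T, B8=F
uncovered (2 of 16): B3=S, B7=T
Answer: 2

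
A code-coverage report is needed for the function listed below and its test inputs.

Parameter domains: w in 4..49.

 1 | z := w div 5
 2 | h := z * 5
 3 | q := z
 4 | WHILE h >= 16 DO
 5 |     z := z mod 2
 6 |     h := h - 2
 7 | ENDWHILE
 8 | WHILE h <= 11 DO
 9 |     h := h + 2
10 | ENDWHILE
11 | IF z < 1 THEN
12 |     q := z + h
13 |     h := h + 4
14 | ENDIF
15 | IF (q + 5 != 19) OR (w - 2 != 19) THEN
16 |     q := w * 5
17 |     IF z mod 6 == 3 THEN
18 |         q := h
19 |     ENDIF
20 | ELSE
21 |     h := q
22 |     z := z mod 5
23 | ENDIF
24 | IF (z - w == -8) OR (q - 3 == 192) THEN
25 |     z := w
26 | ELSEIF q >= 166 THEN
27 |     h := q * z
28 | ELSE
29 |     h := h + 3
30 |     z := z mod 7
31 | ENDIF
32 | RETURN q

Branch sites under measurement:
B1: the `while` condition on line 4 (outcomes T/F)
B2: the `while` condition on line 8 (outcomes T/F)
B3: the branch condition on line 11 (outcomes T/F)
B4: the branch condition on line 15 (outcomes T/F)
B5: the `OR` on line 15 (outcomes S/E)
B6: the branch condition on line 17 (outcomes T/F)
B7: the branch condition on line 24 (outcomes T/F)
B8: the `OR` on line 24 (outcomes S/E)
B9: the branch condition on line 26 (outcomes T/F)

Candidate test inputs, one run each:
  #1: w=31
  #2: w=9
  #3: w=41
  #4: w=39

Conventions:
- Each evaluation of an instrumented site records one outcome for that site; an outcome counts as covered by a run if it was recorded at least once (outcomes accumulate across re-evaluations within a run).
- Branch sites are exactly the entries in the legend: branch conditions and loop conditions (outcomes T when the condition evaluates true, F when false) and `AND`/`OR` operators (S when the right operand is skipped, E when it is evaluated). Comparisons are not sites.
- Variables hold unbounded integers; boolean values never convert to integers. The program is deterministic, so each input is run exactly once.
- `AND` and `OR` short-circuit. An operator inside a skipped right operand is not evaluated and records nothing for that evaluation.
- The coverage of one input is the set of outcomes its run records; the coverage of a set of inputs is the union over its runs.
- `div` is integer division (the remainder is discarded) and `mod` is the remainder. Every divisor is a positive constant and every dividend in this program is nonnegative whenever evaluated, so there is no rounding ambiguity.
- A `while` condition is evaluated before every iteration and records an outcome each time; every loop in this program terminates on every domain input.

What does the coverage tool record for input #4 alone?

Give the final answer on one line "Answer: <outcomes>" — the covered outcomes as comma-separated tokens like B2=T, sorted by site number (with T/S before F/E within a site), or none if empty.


Running input #4 (w=39), event by event:
  B1->T, B1->T, B1->T, B1->T, B1->T, B1->T, B1->T, B1->T, B1->T, B1->T
  B1->F, B2->F, B3->F, B5->S, B4->T, B6->F, B8->E, B7->T
as a set, this run covers: B1=T, B1=F, B2=F, B3=F, B4=T, B5=S, B6=F, B7=T, B8=E
Answer: B1=T, B1=F, B2=F, B3=F, B4=T, B5=S, B6=F, B7=T, B8=E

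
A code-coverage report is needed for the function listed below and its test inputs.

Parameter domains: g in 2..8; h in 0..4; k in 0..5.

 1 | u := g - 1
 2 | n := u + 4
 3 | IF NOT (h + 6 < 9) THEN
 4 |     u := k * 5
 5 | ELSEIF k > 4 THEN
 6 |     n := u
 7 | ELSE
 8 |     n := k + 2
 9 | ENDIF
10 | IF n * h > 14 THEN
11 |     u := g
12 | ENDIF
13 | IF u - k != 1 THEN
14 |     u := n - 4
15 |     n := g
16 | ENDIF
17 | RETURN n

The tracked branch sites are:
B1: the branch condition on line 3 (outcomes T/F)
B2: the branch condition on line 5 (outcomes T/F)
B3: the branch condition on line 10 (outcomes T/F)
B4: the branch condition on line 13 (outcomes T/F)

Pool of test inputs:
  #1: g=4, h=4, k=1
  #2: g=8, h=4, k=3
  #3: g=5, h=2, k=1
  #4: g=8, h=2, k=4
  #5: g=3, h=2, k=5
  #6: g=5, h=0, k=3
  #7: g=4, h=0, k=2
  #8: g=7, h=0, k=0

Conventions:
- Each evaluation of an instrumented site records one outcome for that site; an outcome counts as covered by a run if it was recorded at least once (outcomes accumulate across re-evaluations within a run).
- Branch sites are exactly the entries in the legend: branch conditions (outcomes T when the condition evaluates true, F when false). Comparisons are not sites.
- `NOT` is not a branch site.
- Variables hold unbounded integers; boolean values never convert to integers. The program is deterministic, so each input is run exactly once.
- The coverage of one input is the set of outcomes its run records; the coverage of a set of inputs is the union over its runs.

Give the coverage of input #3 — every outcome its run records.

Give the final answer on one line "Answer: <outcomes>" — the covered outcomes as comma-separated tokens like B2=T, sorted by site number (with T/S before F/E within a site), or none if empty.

Tracing the run of input #3 (g=5, h=2, k=1):
  B1->F, B2->F, B3->F, B4->T
deduplicating events, the covered set is: B1=F, B2=F, B3=F, B4=T

Answer: B1=F, B2=F, B3=F, B4=T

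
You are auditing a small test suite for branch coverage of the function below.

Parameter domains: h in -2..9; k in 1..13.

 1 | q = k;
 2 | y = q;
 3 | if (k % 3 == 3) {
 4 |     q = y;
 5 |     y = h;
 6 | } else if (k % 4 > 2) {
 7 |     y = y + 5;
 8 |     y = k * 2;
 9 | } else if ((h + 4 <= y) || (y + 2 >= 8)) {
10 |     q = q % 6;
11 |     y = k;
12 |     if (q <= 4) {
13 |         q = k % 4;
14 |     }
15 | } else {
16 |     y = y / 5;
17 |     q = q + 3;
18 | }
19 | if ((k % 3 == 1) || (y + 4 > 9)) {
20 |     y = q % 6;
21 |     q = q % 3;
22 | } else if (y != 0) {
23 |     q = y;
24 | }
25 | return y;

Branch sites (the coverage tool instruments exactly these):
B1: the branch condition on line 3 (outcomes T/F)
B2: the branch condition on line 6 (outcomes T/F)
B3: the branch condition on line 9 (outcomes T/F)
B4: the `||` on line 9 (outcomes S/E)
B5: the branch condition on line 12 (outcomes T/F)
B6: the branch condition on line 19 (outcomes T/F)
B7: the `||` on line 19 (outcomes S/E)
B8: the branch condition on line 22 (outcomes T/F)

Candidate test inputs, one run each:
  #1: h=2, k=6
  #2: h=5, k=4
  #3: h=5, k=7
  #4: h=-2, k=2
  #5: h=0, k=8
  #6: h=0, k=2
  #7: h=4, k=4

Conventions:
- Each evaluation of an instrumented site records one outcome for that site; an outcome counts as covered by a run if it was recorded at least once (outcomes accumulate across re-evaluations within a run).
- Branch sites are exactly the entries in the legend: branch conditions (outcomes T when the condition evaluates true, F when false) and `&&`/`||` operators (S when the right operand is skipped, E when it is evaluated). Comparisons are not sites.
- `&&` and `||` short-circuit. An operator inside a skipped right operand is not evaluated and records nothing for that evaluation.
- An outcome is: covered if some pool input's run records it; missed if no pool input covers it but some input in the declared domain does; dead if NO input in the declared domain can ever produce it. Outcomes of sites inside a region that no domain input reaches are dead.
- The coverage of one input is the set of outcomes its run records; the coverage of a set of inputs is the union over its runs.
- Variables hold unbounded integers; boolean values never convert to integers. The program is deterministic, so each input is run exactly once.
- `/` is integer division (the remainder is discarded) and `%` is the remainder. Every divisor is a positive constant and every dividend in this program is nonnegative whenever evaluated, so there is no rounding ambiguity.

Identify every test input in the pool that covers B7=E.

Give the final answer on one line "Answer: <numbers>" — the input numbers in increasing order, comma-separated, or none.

input #1 (h=2, k=6): hits B7=E
input #2 (h=5, k=4): never hits B7=E
input #3 (h=5, k=7): never hits B7=E
input #4 (h=-2, k=2): hits B7=E
input #5 (h=0, k=8): hits B7=E
input #6 (h=0, k=2): hits B7=E
input #7 (h=4, k=4): never hits B7=E

Answer: 1, 4, 5, 6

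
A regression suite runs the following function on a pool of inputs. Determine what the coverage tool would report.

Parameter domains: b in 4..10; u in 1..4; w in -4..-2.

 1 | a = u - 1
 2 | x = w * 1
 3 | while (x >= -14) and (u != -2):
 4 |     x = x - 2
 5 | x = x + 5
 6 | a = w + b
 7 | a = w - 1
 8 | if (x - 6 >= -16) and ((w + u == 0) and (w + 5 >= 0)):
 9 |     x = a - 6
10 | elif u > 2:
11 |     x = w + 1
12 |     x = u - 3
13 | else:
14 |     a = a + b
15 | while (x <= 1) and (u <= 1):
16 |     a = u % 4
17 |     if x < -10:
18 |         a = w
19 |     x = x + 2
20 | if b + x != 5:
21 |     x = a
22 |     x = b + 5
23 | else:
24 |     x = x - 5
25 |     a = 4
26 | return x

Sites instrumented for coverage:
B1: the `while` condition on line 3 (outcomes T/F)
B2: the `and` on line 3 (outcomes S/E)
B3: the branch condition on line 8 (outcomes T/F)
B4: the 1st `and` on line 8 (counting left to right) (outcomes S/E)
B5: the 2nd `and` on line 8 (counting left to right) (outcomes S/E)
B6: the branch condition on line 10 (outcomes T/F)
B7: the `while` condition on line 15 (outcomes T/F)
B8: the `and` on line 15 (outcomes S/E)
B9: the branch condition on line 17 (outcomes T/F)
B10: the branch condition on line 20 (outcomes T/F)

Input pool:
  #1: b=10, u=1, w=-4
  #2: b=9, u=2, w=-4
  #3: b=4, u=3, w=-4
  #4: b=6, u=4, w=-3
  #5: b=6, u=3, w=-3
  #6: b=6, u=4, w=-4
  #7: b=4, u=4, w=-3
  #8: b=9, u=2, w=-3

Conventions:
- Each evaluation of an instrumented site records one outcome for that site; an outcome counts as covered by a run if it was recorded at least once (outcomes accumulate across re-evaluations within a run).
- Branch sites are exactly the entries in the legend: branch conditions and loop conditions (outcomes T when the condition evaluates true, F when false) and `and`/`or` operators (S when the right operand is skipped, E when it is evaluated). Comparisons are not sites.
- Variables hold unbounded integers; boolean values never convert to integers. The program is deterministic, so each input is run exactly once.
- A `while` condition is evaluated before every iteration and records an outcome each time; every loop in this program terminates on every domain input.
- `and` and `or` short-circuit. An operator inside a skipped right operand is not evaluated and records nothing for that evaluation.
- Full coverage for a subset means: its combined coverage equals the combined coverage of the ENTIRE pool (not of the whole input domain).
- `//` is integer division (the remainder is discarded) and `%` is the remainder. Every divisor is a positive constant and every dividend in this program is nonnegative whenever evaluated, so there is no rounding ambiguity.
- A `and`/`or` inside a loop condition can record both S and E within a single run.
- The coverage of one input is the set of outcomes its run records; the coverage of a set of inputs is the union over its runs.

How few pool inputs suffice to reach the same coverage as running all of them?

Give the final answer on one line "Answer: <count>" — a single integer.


run #1 (b=10, u=1, w=-4) runs B2->E, B1->T, B2->E, B1->T, B2->E, B1->T, B2->E, B1->T, B2->E, B1->T, B2->E, B1->T, B2->S, B1->F, ...; records B1=T, B1=F, B2=S, B2=E, B3=F, B4=S, B6=F, B7=T, B7=F, B8=S, B8=E, B9=T, B9=F, B10=T
run #2 (b=9, u=2, w=-4) runs B2->E, B1->T, B2->E, B1->T, B2->E, B1->T, B2->E, B1->T, B2->E, B1->T, B2->E, B1->T, B2->S, B1->F, ...; records B1=T, B1=F, B2=S, B2=E, B3=F, B4=S, B6=F, B7=F, B8=E, B10=T
run #3 (b=4, u=3, w=-4) runs B2->E, B1->T, B2->E, B1->T, B2->E, B1->T, B2->E, B1->T, B2->E, B1->T, B2->E, B1->T, B2->S, B1->F, ...; records B1=T, B1=F, B2=S, B2=E, B3=F, B4=S, B6=T, B7=F, B8=E, B10=T
run #4 (b=6, u=4, w=-3) runs B2->E, B1->T, B2->E, B1->T, B2->E, B1->T, B2->E, B1->T, B2->E, B1->T, B2->E, B1->T, B2->S, B1->F, ...; records B1=T, B1=F, B2=S, B2=E, B3=F, B4=E, B5=S, B6=T, B7=F, B8=E, B10=T
run #5 (b=6, u=3, w=-3) runs B2->E, B1->T, B2->E, B1->T, B2->E, B1->T, B2->E, B1->T, B2->E, B1->T, B2->E, B1->T, B2->S, B1->F, ...; records B1=T, B1=F, B2=S, B2=E, B3=T, B4=E, B5=E, B7=F, B8=E, B10=T
run #6 (b=6, u=4, w=-4) runs B2->E, B1->T, B2->E, B1->T, B2->E, B1->T, B2->E, B1->T, B2->E, B1->T, B2->E, B1->T, B2->S, B1->F, ...; records B1=T, B1=F, B2=S, B2=E, B3=F, B4=S, B6=T, B7=F, B8=E, B10=T
run #7 (b=4, u=4, w=-3) runs B2->E, B1->T, B2->E, B1->T, B2->E, B1->T, B2->E, B1->T, B2->E, B1->T, B2->E, B1->T, B2->S, B1->F, ...; records B1=T, B1=F, B2=S, B2=E, B3=F, B4=E, B5=S, B6=T, B7=F, B8=E, B10=F
run #8 (b=9, u=2, w=-3) runs B2->E, B1->T, B2->E, B1->T, B2->E, B1->T, B2->E, B1->T, B2->E, B1->T, B2->E, B1->T, B2->S, B1->F, ...; records B1=T, B1=F, B2=S, B2=E, B3=F, B4=E, B5=S, B6=F, B7=F, B8=E, B10=T
pool-wide coverage (20 outcomes): B1=T, B1=F, B2=S, B2=E, B3=T, B3=F, B4=S, B4=E, B5=S, B5=E, B6=T, B6=F, B7=T, B7=F, B8=S, B8=E, B9=T, B9=F, B10=T, B10=F
size 1 is not enough: best union over all size-1 subsets is 14/20
size 2 is not enough: best union over all size-2 subsets is 18/20
at size 3, {1, 5, 7} reaches all 20 outcomes; every lexicographically earlier size-3 subset fails
Answer: 3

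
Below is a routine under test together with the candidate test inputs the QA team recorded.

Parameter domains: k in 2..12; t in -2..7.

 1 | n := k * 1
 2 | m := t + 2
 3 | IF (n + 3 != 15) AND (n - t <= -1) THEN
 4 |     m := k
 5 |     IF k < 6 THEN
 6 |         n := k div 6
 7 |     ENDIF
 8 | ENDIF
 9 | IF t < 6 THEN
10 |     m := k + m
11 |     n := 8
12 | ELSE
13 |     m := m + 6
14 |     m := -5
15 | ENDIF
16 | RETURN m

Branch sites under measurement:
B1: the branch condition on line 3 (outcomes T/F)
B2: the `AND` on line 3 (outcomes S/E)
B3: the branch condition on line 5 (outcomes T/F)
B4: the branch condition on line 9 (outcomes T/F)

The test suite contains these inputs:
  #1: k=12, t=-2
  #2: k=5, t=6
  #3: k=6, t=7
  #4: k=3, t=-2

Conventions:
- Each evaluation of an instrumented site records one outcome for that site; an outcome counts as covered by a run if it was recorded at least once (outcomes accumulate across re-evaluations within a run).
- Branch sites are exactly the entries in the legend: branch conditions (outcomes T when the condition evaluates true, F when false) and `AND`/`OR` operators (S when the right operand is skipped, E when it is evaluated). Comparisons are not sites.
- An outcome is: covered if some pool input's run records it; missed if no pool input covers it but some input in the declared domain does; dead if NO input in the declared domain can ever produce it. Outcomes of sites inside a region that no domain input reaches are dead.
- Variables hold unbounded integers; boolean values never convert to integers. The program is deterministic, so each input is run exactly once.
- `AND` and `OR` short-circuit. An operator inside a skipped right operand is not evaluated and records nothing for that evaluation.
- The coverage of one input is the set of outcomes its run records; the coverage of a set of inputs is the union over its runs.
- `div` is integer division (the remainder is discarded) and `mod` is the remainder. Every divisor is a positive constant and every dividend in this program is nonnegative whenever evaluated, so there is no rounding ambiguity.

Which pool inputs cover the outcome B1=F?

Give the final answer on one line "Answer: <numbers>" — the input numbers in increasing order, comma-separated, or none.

input #1 (k=12, t=-2): produces B1=F
input #2 (k=5, t=6): does not produce B1=F
input #3 (k=6, t=7): does not produce B1=F
input #4 (k=3, t=-2): produces B1=F

Answer: 1, 4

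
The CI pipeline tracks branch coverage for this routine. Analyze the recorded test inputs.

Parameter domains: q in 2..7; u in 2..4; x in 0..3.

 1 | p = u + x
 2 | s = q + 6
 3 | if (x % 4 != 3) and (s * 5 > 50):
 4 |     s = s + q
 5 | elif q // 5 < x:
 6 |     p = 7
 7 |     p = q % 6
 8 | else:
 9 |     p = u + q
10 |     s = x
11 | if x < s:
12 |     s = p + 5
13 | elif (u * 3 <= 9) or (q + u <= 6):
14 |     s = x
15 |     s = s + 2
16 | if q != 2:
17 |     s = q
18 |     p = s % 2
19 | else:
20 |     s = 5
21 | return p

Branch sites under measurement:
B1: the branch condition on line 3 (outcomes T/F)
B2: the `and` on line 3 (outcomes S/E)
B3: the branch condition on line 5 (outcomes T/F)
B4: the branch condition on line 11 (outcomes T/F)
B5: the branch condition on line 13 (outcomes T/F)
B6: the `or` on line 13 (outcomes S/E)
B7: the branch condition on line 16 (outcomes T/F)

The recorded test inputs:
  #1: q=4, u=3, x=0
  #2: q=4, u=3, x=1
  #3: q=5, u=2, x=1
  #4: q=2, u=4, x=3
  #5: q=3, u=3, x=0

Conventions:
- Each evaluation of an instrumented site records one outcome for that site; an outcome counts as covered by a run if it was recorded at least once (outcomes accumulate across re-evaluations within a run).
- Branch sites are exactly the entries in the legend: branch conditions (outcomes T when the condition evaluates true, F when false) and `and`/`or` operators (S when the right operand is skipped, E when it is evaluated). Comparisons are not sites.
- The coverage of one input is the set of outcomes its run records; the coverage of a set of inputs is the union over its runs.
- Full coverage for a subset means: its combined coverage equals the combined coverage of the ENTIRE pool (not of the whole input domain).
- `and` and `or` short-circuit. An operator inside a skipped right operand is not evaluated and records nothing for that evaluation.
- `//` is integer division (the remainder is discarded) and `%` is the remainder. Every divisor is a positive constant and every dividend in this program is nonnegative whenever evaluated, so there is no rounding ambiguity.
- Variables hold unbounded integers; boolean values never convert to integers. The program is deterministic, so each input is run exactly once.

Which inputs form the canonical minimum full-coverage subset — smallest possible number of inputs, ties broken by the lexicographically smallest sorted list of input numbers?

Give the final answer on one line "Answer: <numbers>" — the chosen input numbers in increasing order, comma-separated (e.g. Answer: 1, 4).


input #1 (q=4, u=3, x=0): covers B1=F, B2=E, B3=F, B4=F, B5=T, B6=S, B7=T
input #2 (q=4, u=3, x=1): covers B1=F, B2=E, B3=T, B4=T, B7=T
input #3 (q=5, u=2, x=1): covers B1=T, B2=E, B4=T, B7=T
input #4 (q=2, u=4, x=3): covers B1=F, B2=S, B3=T, B4=T, B7=F
input #5 (q=3, u=3, x=0): covers B1=F, B2=E, B3=F, B4=F, B5=T, B6=S, B7=T
union over all inputs: B1=T, B1=F, B2=S, B2=E, B3=T, B3=F, B4=T, B4=F, B5=T, B6=S, B7=T, B7=F (12 outcomes)
every size-1 subset falls short of the 12 outcomes (best: 7/12)
every size-2 subset falls short of the 12 outcomes (best: 11/12)
inputs {1, 3, 4} (size 3) cover everything; no size-3 subset with a lexicographically smaller index list covers all 12
Answer: 1, 3, 4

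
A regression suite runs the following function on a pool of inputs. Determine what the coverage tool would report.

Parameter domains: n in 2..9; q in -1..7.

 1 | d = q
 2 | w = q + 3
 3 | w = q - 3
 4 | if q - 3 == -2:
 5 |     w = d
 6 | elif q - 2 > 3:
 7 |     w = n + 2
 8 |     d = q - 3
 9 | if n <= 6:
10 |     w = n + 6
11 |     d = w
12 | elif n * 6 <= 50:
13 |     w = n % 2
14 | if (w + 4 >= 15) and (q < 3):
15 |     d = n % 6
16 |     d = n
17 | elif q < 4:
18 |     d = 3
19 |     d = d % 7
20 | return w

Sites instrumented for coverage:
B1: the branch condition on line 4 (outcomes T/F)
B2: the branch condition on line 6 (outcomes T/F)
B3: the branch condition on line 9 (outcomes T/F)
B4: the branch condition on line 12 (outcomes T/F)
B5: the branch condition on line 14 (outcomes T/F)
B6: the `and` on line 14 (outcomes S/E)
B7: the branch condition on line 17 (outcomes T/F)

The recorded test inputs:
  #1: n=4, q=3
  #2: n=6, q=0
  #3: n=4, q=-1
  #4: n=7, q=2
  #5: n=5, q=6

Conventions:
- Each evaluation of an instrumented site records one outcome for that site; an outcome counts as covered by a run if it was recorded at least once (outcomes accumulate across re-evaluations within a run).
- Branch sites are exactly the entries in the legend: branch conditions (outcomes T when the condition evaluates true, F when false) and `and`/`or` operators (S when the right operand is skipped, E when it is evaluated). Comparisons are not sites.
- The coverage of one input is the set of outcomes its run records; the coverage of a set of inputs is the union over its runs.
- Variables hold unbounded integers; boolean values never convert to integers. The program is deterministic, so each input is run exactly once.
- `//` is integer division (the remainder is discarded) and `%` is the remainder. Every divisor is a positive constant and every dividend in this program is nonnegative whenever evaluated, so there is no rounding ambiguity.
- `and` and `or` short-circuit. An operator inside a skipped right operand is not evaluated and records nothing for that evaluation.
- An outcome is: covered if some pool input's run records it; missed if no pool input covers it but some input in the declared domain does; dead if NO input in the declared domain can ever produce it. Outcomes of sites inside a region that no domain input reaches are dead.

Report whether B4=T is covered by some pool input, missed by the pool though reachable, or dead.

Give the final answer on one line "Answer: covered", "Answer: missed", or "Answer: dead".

B4=T is recorded by pool input(s) 4 -> covered

Answer: covered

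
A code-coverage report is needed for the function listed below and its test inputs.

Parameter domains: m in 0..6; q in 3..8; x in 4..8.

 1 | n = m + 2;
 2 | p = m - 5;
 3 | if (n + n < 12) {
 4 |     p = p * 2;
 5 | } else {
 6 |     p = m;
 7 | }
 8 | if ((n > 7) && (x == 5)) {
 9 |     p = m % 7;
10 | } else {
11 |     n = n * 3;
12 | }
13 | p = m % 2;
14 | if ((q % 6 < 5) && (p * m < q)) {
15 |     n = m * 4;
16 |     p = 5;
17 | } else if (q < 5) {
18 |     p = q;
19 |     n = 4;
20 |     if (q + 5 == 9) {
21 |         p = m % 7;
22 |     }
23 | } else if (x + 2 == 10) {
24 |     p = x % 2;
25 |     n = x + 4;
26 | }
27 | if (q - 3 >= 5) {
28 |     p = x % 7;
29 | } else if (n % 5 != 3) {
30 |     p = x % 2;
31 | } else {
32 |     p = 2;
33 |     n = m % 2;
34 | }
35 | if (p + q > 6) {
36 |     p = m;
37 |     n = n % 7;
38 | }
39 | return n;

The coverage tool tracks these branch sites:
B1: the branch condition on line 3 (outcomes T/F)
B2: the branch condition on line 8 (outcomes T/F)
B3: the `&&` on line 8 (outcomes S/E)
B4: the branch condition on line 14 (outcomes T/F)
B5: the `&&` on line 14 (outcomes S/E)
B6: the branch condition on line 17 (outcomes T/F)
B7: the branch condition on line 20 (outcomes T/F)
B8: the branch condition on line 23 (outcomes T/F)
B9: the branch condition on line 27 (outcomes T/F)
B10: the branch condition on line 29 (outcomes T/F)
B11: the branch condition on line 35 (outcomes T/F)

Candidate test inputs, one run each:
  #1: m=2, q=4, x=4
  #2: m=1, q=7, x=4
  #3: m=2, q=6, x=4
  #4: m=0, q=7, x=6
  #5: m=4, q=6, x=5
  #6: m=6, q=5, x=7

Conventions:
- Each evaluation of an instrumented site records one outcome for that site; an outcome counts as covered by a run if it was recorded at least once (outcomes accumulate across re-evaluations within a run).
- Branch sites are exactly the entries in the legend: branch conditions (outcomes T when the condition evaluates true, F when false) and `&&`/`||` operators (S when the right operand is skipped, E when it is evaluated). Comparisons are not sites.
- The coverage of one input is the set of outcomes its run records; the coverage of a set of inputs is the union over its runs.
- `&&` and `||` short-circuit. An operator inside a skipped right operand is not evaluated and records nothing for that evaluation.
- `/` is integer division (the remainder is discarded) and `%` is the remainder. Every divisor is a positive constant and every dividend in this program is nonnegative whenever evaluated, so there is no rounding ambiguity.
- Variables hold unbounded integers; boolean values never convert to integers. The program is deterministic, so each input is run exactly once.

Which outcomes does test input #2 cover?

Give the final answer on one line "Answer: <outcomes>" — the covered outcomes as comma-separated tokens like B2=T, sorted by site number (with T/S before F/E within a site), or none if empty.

Event log for input #2 (m=1, q=7, x=4):
  B1->T, B3->S, B2->F, B5->E, B4->T, B9->F, B10->T, B11->T
deduplicating events, the covered set is: B1=T, B2=F, B3=S, B4=T, B5=E, B9=F, B10=T, B11=T

Answer: B1=T, B2=F, B3=S, B4=T, B5=E, B9=F, B10=T, B11=T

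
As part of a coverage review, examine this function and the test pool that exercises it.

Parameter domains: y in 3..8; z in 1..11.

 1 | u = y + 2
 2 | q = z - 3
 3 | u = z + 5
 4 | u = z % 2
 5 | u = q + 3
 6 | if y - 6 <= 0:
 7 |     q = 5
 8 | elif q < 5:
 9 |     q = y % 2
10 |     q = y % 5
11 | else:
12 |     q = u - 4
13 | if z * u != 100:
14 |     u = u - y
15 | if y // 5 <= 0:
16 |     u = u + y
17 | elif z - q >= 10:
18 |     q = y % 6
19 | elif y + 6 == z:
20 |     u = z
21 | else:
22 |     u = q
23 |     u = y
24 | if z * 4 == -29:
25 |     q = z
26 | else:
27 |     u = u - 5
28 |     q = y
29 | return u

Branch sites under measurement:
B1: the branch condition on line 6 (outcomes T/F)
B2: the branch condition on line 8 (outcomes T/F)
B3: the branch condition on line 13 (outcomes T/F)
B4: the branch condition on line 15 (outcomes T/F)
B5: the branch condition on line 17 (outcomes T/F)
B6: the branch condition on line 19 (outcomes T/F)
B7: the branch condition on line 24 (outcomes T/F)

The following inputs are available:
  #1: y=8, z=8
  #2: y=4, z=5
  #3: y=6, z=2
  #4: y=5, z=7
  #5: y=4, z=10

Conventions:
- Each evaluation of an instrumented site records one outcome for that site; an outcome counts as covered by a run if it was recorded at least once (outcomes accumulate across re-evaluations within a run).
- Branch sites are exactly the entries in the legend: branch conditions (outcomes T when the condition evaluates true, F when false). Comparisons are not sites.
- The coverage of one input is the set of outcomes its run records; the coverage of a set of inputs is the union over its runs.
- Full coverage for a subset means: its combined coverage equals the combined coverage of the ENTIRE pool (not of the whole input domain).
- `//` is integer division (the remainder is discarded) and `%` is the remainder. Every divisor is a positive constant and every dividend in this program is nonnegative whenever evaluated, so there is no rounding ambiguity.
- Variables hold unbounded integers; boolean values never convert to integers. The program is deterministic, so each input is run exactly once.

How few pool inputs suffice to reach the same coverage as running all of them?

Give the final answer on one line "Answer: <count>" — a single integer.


run #1 (y=8, z=8) runs B1->F, B2->F, B3->T, B4->F, B5->F, B6->F, B7->F; records B1=F, B2=F, B3=T, B4=F, B5=F, B6=F, B7=F
run #2 (y=4, z=5) runs B1->T, B3->T, B4->T, B7->F; records B1=T, B3=T, B4=T, B7=F
run #3 (y=6, z=2) runs B1->T, B3->T, B4->F, B5->F, B6->F, B7->F; records B1=T, B3=T, B4=F, B5=F, B6=F, B7=F
run #4 (y=5, z=7) runs B1->T, B3->T, B4->F, B5->F, B6->F, B7->F; records B1=T, B3=T, B4=F, B5=F, B6=F, B7=F
run #5 (y=4, z=10) runs B1->T, B3->F, B4->T, B7->F; records B1=T, B3=F, B4=T, B7=F
the full pool covers 10 outcomes: B1=T, B1=F, B2=F, B3=T, B3=F, B4=T, B4=F, B5=F, B6=F, B7=F
size 1 is not enough: best union over all size-1 subsets is 7/10
at size 2, {1, 5} reaches all 10 outcomes; every lexicographically earlier size-2 subset fails
Answer: 2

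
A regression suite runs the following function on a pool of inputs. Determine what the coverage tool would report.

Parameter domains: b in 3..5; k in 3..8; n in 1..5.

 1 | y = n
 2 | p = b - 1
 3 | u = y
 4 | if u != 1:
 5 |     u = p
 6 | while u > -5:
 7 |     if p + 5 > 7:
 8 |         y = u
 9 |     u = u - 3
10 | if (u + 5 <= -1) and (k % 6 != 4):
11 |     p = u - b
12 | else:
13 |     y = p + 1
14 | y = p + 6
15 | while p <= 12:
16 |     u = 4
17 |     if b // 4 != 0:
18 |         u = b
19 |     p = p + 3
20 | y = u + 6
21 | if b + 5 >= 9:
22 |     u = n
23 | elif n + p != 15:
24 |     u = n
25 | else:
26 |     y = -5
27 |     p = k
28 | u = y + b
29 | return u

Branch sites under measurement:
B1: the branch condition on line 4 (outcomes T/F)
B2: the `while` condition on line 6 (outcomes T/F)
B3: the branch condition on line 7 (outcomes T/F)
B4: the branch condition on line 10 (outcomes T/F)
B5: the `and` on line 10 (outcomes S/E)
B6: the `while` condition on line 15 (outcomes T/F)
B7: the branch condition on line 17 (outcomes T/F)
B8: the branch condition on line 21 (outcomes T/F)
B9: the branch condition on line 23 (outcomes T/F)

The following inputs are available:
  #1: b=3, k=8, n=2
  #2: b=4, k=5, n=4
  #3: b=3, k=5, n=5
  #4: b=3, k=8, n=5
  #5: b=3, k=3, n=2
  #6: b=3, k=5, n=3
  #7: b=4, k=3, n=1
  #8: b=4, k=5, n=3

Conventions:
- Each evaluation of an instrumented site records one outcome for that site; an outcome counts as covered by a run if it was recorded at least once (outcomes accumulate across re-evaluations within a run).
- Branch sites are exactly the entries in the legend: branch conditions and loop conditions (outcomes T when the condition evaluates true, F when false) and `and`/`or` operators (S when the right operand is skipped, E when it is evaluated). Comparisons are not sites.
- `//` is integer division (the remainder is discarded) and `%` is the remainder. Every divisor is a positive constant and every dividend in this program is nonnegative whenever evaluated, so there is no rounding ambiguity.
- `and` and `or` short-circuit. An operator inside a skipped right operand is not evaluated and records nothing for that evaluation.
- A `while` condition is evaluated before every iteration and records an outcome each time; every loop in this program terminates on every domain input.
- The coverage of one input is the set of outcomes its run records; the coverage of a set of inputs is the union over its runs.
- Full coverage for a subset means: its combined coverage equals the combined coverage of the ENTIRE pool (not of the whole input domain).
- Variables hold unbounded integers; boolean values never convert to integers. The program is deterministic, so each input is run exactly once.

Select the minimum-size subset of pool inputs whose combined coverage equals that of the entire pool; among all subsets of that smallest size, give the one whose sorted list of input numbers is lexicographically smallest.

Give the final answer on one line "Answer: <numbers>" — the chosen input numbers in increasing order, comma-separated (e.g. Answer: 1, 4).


run #1 (b=3, k=8, n=2) runs B1->T, B2->T, B3->F, B2->T, B3->F, B2->T, B3->F, B2->F, B5->E, B4->T, B6->T, B7->F, B6->T, B7->F, ...; records B1=T, B2=T, B2=F, B3=F, B4=T, B5=E, B6=T, B6=F, B7=F, B8=F, B9=T
run #2 (b=4, k=5, n=4) runs B1->T, B2->T, B3->T, B2->T, B3->T, B2->T, B3->T, B2->F, B5->E, B4->T, B6->T, B7->T, B6->T, B7->T, ...; records B1=T, B2=T, B2=F, B3=T, B4=T, B5=E, B6=T, B6=F, B7=T, B8=T
run #3 (b=3, k=5, n=5) runs B1->T, B2->T, B3->F, B2->T, B3->F, B2->T, B3->F, B2->F, B5->E, B4->T, B6->T, B7->F, B6->T, B7->F, ...; records B1=T, B2=T, B2=F, B3=F, B4=T, B5=E, B6=T, B6=F, B7=F, B8=F, B9=T
run #4 (b=3, k=8, n=5) runs B1->T, B2->T, B3->F, B2->T, B3->F, B2->T, B3->F, B2->F, B5->E, B4->T, B6->T, B7->F, B6->T, B7->F, ...; records B1=T, B2=T, B2=F, B3=F, B4=T, B5=E, B6=T, B6=F, B7=F, B8=F, B9=T
run #5 (b=3, k=3, n=2) runs B1->T, B2->T, B3->F, B2->T, B3->F, B2->T, B3->F, B2->F, B5->E, B4->T, B6->T, B7->F, B6->T, B7->F, ...; records B1=T, B2=T, B2=F, B3=F, B4=T, B5=E, B6=T, B6=F, B7=F, B8=F, B9=T
run #6 (b=3, k=5, n=3) runs B1->T, B2->T, B3->F, B2->T, B3->F, B2->T, B3->F, B2->F, B5->E, B4->T, B6->T, B7->F, B6->T, B7->F, ...; records B1=T, B2=T, B2=F, B3=F, B4=T, B5=E, B6=T, B6=F, B7=F, B8=F, B9=T
run #7 (b=4, k=3, n=1) runs B1->F, B2->T, B3->T, B2->T, B3->T, B2->F, B5->S, B4->F, B6->T, B7->T, B6->T, B7->T, B6->T, B7->T, ...; records B1=F, B2=T, B2=F, B3=T, B4=F, B5=S, B6=T, B6=F, B7=T, B8=T
run #8 (b=4, k=5, n=3) runs B1->T, B2->T, B3->T, B2->T, B3->T, B2->T, B3->T, B2->F, B5->E, B4->T, B6->T, B7->T, B6->T, B7->T, ...; records B1=T, B2=T, B2=F, B3=T, B4=T, B5=E, B6=T, B6=F, B7=T, B8=T
pool-wide coverage (17 outcomes): B1=T, B1=F, B2=T, B2=F, B3=T, B3=F, B4=T, B4=F, B5=S, B5=E, B6=T, B6=F, B7=T, B7=F, B8=T, B8=F, B9=T
every size-1 subset falls short of the 17 outcomes (best: 11/17)
at size 2, {1, 7} reaches all 17 outcomes; every lexicographically earlier size-2 subset fails
Answer: 1, 7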